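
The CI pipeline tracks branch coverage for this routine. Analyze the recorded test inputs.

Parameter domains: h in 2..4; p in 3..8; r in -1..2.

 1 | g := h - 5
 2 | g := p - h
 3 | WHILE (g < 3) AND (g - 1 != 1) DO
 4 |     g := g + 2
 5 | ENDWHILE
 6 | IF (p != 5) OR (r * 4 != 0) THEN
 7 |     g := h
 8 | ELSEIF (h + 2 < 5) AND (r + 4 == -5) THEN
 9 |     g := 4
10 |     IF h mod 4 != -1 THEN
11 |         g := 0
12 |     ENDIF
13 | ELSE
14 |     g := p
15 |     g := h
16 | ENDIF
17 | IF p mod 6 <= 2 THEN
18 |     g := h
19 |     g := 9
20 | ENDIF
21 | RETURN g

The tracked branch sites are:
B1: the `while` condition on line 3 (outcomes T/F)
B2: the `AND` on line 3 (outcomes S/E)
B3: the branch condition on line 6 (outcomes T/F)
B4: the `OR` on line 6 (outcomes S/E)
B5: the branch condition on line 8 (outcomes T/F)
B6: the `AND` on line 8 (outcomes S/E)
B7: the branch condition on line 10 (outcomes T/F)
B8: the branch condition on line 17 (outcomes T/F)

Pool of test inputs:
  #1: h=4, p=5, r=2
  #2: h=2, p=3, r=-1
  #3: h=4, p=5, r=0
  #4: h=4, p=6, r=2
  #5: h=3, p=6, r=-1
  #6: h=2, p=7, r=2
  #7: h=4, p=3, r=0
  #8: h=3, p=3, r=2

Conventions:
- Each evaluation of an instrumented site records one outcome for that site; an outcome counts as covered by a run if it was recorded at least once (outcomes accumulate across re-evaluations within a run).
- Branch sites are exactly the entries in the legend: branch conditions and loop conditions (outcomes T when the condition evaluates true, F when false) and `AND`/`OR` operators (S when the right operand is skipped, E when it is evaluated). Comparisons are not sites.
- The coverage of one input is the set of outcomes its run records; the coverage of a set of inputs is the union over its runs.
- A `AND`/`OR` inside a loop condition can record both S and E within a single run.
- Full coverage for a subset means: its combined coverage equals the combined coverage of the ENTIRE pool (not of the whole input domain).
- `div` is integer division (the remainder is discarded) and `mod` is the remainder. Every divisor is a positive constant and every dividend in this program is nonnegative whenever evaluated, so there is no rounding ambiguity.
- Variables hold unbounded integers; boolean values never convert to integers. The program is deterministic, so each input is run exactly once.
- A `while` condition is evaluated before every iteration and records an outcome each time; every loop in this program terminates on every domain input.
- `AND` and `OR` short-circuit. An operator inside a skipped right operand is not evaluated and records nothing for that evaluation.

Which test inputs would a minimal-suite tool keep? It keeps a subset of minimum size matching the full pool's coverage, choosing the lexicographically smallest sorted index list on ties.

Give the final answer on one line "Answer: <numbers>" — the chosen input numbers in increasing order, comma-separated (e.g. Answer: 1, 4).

#1 (h=4, p=5, r=2) -> covered: B1=T, B1=F, B2=S, B2=E, B3=T, B4=E, B8=F
#2 (h=2, p=3, r=-1) -> covered: B1=T, B1=F, B2=S, B2=E, B3=T, B4=S, B8=F
#3 (h=4, p=5, r=0) -> covered: B1=T, B1=F, B2=S, B2=E, B3=F, B4=E, B5=F, B6=S, B8=F
#4 (h=4, p=6, r=2) -> covered: B1=F, B2=E, B3=T, B4=S, B8=T
#5 (h=3, p=6, r=-1) -> covered: B1=F, B2=S, B3=T, B4=S, B8=T
#6 (h=2, p=7, r=2) -> covered: B1=F, B2=S, B3=T, B4=S, B8=T
#7 (h=4, p=3, r=0) -> covered: B1=T, B1=F, B2=S, B2=E, B3=T, B4=S, B8=F
#8 (h=3, p=3, r=2) -> covered: B1=T, B1=F, B2=E, B3=T, B4=S, B8=F
pool-wide coverage (12 outcomes): B1=T, B1=F, B2=S, B2=E, B3=T, B3=F, B4=S, B4=E, B5=F, B6=S, B8=T, B8=F
checked all size-1 subsets: none covers 12 outcomes (max 9/12)
the canonical winner is {3, 4}: size 2, full 12-outcome coverage, earliest index list among size-2 covers

Answer: 3, 4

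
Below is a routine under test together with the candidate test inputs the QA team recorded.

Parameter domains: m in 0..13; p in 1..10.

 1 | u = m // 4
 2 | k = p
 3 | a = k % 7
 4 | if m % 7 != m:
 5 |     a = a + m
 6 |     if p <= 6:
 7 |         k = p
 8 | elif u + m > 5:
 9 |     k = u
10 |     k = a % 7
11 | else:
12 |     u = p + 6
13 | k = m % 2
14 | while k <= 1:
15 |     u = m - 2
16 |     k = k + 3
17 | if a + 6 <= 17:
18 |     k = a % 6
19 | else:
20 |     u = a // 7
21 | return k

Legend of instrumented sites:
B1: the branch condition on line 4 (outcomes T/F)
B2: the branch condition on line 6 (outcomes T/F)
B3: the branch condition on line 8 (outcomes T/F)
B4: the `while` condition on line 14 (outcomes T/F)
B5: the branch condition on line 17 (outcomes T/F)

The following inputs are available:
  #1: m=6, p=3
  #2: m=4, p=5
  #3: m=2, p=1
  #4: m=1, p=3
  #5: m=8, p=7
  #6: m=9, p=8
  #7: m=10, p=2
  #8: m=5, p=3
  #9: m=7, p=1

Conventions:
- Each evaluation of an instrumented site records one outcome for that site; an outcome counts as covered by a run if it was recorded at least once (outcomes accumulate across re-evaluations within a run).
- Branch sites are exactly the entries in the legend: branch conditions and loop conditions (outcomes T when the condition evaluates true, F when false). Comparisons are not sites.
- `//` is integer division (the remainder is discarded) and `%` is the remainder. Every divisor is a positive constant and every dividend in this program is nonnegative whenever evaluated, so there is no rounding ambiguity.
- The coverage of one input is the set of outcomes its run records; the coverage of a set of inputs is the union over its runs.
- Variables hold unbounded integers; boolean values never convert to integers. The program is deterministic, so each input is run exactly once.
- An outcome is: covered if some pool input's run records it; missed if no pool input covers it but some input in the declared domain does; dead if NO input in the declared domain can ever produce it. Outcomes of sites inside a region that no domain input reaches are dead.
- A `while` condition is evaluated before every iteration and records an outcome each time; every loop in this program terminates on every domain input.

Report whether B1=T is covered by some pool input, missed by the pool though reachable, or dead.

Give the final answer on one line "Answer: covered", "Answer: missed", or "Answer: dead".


B1=T is recorded by pool input(s) 5, 6, 7, 9 -> covered
Answer: covered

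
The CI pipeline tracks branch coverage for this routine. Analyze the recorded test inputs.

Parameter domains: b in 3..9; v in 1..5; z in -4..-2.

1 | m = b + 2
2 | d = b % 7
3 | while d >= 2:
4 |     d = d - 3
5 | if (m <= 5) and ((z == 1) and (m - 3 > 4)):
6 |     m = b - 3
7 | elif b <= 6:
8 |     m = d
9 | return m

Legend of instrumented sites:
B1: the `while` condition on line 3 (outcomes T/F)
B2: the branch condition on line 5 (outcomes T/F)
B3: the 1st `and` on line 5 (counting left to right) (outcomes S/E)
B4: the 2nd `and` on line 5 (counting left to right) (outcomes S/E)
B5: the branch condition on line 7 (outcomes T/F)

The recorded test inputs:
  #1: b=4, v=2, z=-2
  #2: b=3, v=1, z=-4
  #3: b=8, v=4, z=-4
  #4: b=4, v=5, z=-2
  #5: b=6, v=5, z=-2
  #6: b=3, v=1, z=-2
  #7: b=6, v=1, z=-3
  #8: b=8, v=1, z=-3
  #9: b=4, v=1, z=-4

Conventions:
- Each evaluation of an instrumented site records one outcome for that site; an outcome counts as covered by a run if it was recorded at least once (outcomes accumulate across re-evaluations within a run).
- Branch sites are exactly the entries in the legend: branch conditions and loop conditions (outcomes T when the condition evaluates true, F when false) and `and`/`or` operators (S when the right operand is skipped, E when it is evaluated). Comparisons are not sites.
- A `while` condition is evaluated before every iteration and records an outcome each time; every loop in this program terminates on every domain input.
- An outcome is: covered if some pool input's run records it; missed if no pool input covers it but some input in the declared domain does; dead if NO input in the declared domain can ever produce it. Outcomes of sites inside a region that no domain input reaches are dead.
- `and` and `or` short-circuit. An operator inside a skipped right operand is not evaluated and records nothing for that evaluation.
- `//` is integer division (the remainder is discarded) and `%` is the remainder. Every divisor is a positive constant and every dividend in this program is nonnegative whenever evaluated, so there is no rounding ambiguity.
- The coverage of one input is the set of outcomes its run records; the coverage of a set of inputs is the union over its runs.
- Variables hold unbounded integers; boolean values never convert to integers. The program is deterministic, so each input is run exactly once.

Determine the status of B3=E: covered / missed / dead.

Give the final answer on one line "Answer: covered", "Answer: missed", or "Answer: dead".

B3=E is recorded by pool input(s) 2, 6 -> covered

Answer: covered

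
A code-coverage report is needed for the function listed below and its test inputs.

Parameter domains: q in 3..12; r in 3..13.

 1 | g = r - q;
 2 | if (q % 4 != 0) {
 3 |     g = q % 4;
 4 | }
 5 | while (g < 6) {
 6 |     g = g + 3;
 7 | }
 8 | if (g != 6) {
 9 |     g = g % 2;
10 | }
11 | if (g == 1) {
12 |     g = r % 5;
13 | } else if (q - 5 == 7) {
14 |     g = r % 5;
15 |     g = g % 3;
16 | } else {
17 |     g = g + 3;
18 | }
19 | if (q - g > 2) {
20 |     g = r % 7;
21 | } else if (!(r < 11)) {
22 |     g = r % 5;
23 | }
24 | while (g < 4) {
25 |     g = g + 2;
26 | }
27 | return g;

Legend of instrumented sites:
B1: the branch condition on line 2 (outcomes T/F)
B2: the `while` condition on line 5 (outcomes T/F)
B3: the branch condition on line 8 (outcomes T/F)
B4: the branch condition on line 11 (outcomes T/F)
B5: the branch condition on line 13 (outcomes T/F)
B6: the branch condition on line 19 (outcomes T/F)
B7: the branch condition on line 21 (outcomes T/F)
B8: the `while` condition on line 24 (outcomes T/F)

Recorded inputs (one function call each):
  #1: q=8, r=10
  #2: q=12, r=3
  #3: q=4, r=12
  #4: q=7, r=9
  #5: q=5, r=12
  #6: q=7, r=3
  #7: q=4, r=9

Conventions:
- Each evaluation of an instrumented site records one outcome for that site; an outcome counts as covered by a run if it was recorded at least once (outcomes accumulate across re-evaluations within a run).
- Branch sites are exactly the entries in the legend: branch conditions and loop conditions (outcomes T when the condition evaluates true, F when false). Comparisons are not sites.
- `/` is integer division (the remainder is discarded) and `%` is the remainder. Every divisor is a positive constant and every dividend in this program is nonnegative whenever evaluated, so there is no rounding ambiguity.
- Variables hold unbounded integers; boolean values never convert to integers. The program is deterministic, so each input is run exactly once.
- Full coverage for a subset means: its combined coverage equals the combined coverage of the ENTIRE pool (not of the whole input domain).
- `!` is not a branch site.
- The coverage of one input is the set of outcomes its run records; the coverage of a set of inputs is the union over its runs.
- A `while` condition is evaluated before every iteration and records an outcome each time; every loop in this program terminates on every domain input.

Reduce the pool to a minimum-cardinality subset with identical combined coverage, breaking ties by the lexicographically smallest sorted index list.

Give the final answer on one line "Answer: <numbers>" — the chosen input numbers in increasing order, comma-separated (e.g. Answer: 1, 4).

input #1 (q=8, r=10): events B1->F, B2->T, B2->T, B2->F, B3->T, B4->F, B5->F, B6->T, B8->T, B8->F; covers B1=F, B2=T, B2=F, B3=T, B4=F, B5=F, B6=T, B8=T, B8=F
input #2 (q=12, r=3): events B1->F, B2->T, B2->T, B2->T, B2->T, B2->T, B2->F, B3->F, B4->F, B5->T, B6->T, B8->T, B8->F; covers B1=F, B2=T, B2=F, B3=F, B4=F, B5=T, B6=T, B8=T, B8=F
input #3 (q=4, r=12): events B1->F, B2->F, B3->T, B4->F, B5->F, B6->F, B7->T, B8->T, B8->F; covers B1=F, B2=F, B3=T, B4=F, B5=F, B6=F, B7=T, B8=T, B8=F
input #4 (q=7, r=9): events B1->T, B2->T, B2->F, B3->F, B4->F, B5->F, B6->F, B7->F, B8->F; covers B1=T, B2=T, B2=F, B3=F, B4=F, B5=F, B6=F, B7=F, B8=F
input #5 (q=5, r=12): events B1->T, B2->T, B2->T, B2->F, B3->T, B4->T, B6->T, B8->F; covers B1=T, B2=T, B2=F, B3=T, B4=T, B6=T, B8=F
input #6 (q=7, r=3): events B1->T, B2->T, B2->F, B3->F, B4->F, B5->F, B6->F, B7->F, B8->F; covers B1=T, B2=T, B2=F, B3=F, B4=F, B5=F, B6=F, B7=F, B8=F
input #7 (q=4, r=9): events B1->F, B2->T, B2->F, B3->T, B4->F, B5->F, B6->F, B7->F, B8->T, B8->F; covers B1=F, B2=T, B2=F, B3=T, B4=F, B5=F, B6=F, B7=F, B8=T, B8=F
union over all inputs: B1=T, B1=F, B2=T, B2=F, B3=T, B3=F, B4=T, B4=F, B5=T, B5=F, B6=T, B6=F, B7=T, B7=F, B8=T, B8=F (16 outcomes)
checked all size-1 subsets: none covers 16 outcomes (max 10/16)
checked all size-2 subsets: none covers 16 outcomes (max 13/16)
checked all size-3 subsets: none covers 16 outcomes (max 15/16)
size 4: inputs {2, 3, 4, 5} cover all 16 outcomes, and no lexicographically smaller subset of this size does

Answer: 2, 3, 4, 5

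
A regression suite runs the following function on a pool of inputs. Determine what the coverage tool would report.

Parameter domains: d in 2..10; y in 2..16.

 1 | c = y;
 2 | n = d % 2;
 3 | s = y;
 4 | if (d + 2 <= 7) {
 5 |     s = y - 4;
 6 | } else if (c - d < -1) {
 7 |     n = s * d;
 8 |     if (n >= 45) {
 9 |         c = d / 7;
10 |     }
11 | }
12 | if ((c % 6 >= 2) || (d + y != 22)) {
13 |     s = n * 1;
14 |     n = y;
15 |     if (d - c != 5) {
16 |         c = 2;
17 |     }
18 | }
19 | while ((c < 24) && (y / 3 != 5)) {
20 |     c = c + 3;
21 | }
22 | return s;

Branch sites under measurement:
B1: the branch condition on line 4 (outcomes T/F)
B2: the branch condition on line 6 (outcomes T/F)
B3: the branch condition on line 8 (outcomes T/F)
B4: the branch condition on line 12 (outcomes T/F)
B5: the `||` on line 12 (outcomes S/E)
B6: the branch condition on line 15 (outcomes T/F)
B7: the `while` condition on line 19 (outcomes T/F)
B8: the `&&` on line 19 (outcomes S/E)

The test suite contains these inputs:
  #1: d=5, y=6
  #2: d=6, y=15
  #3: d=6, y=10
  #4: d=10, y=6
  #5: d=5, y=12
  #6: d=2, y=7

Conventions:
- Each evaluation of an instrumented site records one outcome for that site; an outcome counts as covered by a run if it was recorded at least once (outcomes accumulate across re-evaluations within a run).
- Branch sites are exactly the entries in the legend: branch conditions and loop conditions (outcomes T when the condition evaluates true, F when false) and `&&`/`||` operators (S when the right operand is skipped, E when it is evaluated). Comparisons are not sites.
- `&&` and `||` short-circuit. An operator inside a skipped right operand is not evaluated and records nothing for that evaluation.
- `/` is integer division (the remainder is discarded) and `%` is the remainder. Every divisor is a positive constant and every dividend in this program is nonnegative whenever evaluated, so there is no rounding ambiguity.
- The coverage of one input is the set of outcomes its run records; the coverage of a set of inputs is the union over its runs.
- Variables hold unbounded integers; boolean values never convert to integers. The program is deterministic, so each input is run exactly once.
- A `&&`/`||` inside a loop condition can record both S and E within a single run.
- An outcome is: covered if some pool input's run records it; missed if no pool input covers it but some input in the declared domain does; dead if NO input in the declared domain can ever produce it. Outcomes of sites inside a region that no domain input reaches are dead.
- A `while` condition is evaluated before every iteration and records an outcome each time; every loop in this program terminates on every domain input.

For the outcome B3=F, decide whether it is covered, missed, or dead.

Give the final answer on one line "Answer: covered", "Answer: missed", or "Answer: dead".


no pool input records B3=F
but domain input (d=6, y=2) does record it -> reachable, so missed
Answer: missed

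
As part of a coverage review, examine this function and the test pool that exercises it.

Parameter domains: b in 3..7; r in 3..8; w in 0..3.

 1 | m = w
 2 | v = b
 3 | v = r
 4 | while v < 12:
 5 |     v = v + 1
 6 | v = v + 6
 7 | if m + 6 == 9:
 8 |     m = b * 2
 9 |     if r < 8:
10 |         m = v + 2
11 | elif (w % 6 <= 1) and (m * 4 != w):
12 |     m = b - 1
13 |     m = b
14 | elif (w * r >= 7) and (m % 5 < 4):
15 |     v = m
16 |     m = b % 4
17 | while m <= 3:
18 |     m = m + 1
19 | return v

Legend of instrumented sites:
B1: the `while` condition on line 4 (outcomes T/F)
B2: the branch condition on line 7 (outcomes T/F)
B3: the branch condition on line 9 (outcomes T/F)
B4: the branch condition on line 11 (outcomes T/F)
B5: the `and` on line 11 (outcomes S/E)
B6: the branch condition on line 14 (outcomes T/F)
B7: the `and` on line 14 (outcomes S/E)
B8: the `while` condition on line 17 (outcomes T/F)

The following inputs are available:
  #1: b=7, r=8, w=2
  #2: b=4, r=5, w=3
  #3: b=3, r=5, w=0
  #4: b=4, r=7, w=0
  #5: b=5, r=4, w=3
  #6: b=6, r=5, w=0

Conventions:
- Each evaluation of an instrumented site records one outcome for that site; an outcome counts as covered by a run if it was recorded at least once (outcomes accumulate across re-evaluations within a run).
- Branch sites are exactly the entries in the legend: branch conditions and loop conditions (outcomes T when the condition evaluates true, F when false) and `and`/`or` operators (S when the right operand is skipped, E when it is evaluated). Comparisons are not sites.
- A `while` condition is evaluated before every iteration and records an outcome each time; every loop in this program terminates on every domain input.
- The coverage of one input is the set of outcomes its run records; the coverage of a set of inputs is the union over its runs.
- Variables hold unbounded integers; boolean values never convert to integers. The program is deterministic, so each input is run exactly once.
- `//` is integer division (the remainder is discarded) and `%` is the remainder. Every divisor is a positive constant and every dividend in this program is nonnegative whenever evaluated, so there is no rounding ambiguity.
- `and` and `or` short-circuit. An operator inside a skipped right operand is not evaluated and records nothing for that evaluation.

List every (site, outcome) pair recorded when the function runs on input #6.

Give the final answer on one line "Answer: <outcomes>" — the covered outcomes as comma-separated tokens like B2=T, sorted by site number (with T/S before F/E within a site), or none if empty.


Simulating input #6 (b=6, r=5, w=0) step by step:
  B1->T, B1->T, B1->T, B1->T, B1->T, B1->T, B1->T, B1->F, B2->F, B5->E
  B4->F, B7->S, B6->F, B8->T, B8->T, B8->T, B8->T, B8->F
distinct outcomes covered: B1=T, B1=F, B2=F, B4=F, B5=E, B6=F, B7=S, B8=T, B8=F
Answer: B1=T, B1=F, B2=F, B4=F, B5=E, B6=F, B7=S, B8=T, B8=F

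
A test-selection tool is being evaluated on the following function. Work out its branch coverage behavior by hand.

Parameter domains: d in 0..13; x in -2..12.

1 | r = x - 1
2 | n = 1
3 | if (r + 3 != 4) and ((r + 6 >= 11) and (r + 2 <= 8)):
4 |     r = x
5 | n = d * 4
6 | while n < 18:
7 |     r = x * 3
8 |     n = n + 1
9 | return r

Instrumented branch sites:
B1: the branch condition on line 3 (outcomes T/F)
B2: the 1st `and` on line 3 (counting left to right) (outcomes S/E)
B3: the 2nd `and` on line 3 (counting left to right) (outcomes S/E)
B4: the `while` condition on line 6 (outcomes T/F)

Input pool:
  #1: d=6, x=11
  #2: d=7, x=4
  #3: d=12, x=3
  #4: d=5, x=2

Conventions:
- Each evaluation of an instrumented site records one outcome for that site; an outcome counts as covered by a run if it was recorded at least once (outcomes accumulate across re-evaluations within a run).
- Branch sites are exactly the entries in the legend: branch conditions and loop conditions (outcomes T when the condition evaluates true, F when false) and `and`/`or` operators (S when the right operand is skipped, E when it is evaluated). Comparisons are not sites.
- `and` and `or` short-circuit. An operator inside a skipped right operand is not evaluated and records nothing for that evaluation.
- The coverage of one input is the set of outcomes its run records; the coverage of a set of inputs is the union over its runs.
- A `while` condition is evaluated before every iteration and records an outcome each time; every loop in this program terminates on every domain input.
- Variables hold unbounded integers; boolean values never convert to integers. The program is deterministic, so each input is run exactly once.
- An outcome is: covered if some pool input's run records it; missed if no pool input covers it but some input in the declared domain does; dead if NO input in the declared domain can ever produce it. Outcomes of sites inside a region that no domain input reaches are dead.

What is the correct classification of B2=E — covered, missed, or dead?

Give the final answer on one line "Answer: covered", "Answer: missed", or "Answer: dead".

B2=E is recorded by pool input(s) 1, 2, 3 -> covered

Answer: covered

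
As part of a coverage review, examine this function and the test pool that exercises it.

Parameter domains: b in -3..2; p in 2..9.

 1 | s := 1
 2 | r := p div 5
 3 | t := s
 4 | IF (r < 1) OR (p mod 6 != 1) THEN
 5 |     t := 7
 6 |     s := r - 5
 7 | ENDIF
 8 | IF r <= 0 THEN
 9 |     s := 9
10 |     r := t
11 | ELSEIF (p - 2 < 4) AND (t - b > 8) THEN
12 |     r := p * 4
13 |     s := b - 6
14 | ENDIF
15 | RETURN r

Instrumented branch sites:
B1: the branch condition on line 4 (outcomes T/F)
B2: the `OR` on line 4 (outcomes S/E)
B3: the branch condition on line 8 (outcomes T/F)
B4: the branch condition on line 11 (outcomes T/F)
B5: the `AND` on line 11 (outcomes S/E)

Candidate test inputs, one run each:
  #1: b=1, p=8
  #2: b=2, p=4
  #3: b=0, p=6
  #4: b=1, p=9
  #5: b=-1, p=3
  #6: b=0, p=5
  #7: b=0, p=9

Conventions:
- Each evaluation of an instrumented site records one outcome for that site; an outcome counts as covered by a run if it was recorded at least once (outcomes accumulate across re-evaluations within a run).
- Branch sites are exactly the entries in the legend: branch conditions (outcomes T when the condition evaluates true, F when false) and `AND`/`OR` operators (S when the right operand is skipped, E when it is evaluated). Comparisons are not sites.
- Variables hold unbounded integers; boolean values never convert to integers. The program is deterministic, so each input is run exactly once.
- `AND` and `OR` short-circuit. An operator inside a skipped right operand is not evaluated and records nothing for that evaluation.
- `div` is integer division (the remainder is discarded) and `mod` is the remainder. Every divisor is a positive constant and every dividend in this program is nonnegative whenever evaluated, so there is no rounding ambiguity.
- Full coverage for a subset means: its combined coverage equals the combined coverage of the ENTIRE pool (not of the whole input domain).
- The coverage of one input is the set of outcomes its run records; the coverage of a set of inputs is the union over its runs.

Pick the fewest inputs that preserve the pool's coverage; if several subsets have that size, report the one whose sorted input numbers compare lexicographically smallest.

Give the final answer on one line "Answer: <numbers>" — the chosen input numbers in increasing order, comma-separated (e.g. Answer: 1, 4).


test 1 (b=1, p=8) hits B1=T, B2=E, B3=F, B4=F, B5=S
test 2 (b=2, p=4) hits B1=T, B2=S, B3=T
test 3 (b=0, p=6) hits B1=T, B2=E, B3=F, B4=F, B5=S
test 4 (b=1, p=9) hits B1=T, B2=E, B3=F, B4=F, B5=S
test 5 (b=-1, p=3) hits B1=T, B2=S, B3=T
test 6 (b=0, p=5) hits B1=T, B2=E, B3=F, B4=F, B5=E
test 7 (b=0, p=9) hits B1=T, B2=E, B3=F, B4=F, B5=S
together the pool reaches 8 outcomes: B1=T, B2=S, B2=E, B3=T, B3=F, B4=F, B5=S, B5=E
size 1 is not enough: best union over all size-1 subsets is 5/8
size 2 is not enough: best union over all size-2 subsets is 7/8
the canonical winner is {1, 2, 6}: size 3, full 8-outcome coverage, earliest index list among size-3 covers
Answer: 1, 2, 6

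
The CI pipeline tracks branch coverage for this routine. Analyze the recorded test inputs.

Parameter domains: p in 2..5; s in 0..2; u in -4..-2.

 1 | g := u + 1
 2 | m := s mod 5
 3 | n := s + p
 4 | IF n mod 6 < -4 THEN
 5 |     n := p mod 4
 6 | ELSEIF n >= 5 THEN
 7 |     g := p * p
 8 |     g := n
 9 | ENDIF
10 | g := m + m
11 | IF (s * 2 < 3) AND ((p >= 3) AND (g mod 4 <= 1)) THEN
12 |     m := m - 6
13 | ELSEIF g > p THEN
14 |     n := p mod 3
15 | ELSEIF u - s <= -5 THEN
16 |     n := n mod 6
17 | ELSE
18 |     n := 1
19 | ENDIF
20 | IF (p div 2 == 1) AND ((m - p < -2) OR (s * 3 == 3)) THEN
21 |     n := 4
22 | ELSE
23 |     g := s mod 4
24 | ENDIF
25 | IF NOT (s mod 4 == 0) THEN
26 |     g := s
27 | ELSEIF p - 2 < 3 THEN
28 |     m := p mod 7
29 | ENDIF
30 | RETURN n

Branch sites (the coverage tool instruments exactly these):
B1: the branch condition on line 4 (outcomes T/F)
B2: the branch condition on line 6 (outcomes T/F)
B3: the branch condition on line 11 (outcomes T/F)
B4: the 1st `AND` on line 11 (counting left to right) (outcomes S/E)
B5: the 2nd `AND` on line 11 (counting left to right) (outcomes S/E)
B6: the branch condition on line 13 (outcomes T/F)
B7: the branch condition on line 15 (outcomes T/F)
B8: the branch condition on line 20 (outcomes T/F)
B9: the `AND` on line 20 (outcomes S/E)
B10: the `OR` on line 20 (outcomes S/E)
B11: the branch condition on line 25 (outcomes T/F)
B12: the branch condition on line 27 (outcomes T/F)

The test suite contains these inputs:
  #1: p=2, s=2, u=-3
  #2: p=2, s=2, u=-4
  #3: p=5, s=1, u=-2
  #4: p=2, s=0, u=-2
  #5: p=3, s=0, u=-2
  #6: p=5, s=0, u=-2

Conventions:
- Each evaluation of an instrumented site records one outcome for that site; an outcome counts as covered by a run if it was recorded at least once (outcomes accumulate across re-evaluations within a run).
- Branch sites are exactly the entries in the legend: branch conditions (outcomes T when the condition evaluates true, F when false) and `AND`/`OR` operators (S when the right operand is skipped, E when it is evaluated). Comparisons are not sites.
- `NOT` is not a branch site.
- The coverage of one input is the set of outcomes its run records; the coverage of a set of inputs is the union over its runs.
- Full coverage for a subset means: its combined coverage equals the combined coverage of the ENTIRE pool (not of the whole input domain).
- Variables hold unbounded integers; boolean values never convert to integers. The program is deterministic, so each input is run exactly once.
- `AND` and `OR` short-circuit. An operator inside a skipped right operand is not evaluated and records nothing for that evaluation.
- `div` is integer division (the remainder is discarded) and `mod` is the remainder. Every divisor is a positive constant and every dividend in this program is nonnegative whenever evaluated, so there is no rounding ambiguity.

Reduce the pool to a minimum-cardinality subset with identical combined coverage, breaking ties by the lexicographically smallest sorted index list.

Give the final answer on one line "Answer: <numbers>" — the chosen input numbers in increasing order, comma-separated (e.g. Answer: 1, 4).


input #1 (p=2, s=2, u=-3): events B1->F, B2->F, B4->S, B3->F, B6->T, B9->E, B10->E, B8->F, B11->T; covers B1=F, B2=F, B3=F, B4=S, B6=T, B8=F, B9=E, B10=E, B11=T
input #2 (p=2, s=2, u=-4): events B1->F, B2->F, B4->S, B3->F, B6->T, B9->E, B10->E, B8->F, B11->T; covers B1=F, B2=F, B3=F, B4=S, B6=T, B8=F, B9=E, B10=E, B11=T
input #3 (p=5, s=1, u=-2): events B1->F, B2->T, B4->E, B5->E, B3->F, B6->F, B7->F, B9->S, B8->F, B11->T; covers B1=F, B2=T, B3=F, B4=E, B5=E, B6=F, B7=F, B8=F, B9=S, B11=T
input #4 (p=2, s=0, u=-2): events B1->F, B2->F, B4->E, B5->S, B3->F, B6->F, B7->F, B9->E, B10->E, B8->F, B11->F, B12->T; covers B1=F, B2=F, B3=F, B4=E, B5=S, B6=F, B7=F, B8=F, B9=E, B10=E, B11=F, B12=T
input #5 (p=3, s=0, u=-2): events B1->F, B2->F, B4->E, B5->E, B3->T, B9->E, B10->S, B8->T, B11->F, B12->T; covers B1=F, B2=F, B3=T, B4=E, B5=E, B8=T, B9=E, B10=S, B11=F, B12=T
input #6 (p=5, s=0, u=-2): events B1->F, B2->T, B4->E, B5->E, B3->T, B9->S, B8->F, B11->F, B12->F; covers B1=F, B2=T, B3=T, B4=E, B5=E, B8=F, B9=S, B11=F, B12=F
the full pool covers 22 outcomes: B1=F, B2=T, B2=F, B3=T, B3=F, B4=S, B4=E, B5=S, B5=E, B6=T, B6=F, B7=F, B8=T, B8=F, B9=S, B9=E, B10=S, B10=E, B11=T, B11=F, B12=T, B12=F
every size-1 subset falls short of the 22 outcomes (best: 12/22)
every size-2 subset falls short of the 22 outcomes (best: 17/22)
every size-3 subset falls short of the 22 outcomes (best: 20/22)
inputs {1, 4, 5, 6} (size 4) cover everything; no size-4 subset with a lexicographically smaller index list covers all 22
Answer: 1, 4, 5, 6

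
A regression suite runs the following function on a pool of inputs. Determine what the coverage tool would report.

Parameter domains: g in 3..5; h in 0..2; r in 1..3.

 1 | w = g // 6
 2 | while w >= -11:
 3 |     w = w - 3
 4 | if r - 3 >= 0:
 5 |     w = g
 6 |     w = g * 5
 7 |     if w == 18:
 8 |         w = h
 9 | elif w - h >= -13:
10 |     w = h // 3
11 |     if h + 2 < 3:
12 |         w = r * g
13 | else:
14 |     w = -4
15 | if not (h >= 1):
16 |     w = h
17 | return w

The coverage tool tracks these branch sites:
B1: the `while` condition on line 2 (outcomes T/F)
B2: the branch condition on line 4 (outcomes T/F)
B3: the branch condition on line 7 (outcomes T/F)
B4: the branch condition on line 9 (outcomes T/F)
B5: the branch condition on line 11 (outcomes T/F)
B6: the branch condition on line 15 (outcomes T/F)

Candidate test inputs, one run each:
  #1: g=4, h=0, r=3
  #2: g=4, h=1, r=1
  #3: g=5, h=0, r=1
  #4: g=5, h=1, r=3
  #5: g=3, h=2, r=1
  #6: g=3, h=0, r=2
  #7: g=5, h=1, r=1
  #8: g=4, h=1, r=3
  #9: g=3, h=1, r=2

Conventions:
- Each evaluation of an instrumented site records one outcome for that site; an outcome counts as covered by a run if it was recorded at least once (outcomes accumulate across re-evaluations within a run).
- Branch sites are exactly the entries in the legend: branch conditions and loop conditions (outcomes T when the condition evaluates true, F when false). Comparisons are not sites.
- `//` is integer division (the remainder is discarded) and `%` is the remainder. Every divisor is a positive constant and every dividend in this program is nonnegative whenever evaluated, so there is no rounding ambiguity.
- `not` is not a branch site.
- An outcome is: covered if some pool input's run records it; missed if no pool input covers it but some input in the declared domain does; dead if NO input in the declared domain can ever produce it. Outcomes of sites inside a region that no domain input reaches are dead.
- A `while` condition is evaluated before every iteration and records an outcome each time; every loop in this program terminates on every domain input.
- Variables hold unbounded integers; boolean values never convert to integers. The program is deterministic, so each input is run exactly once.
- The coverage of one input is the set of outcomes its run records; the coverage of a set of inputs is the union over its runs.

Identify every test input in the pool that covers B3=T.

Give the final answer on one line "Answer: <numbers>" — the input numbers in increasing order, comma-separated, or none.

input #1 (g=4, h=0, r=3): does not produce B3=T
input #2 (g=4, h=1, r=1): does not produce B3=T
input #3 (g=5, h=0, r=1): does not produce B3=T
input #4 (g=5, h=1, r=3): does not produce B3=T
input #5 (g=3, h=2, r=1): does not produce B3=T
input #6 (g=3, h=0, r=2): does not produce B3=T
input #7 (g=5, h=1, r=1): does not produce B3=T
input #8 (g=4, h=1, r=3): does not produce B3=T
input #9 (g=3, h=1, r=2): does not produce B3=T

Answer: none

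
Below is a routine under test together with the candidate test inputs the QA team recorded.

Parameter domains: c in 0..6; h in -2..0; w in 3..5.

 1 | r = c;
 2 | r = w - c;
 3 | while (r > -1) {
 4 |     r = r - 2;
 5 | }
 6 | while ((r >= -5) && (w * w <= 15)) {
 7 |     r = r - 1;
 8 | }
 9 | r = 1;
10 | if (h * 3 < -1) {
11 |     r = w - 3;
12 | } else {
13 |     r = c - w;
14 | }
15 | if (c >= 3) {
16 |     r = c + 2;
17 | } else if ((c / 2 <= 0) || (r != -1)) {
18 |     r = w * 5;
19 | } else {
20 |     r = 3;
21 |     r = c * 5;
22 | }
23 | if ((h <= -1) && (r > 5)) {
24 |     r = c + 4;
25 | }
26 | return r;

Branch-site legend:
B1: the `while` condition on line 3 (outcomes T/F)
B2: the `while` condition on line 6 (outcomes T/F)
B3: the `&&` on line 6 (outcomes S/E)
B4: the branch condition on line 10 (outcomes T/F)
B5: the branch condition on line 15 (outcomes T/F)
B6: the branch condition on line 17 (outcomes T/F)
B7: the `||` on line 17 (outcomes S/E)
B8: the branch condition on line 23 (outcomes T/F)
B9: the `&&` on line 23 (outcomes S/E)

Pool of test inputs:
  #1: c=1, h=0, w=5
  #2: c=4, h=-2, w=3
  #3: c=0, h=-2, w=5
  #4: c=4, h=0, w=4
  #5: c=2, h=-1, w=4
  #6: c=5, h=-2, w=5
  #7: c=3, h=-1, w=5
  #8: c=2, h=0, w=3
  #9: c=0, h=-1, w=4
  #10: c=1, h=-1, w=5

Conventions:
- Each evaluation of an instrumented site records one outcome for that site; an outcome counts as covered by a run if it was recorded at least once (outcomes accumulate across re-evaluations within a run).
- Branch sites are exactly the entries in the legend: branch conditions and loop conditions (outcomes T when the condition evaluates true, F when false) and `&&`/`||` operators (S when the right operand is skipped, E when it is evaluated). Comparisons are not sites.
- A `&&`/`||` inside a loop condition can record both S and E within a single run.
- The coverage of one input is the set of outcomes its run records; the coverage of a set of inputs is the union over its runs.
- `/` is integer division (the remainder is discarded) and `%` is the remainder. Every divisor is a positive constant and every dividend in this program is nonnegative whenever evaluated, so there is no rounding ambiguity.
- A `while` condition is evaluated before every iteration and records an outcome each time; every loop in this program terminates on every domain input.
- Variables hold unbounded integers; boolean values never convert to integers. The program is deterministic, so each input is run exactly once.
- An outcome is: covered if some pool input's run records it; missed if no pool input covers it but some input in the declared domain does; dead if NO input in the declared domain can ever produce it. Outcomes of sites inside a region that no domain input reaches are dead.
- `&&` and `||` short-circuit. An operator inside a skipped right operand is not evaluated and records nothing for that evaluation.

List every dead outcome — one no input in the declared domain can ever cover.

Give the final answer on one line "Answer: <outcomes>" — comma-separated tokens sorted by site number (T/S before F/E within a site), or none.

running all 63 domain inputs and tallying outcomes:
  reachable outcomes have witnesses, e.g. B1=T (e.g. c=0, h=-2, w=3), B1=F (e.g. c=0, h=-2, w=3), B2=T (e.g. c=0, h=-2, w=3), B2=F (e.g. c=0, h=-2, w=3)

Answer: none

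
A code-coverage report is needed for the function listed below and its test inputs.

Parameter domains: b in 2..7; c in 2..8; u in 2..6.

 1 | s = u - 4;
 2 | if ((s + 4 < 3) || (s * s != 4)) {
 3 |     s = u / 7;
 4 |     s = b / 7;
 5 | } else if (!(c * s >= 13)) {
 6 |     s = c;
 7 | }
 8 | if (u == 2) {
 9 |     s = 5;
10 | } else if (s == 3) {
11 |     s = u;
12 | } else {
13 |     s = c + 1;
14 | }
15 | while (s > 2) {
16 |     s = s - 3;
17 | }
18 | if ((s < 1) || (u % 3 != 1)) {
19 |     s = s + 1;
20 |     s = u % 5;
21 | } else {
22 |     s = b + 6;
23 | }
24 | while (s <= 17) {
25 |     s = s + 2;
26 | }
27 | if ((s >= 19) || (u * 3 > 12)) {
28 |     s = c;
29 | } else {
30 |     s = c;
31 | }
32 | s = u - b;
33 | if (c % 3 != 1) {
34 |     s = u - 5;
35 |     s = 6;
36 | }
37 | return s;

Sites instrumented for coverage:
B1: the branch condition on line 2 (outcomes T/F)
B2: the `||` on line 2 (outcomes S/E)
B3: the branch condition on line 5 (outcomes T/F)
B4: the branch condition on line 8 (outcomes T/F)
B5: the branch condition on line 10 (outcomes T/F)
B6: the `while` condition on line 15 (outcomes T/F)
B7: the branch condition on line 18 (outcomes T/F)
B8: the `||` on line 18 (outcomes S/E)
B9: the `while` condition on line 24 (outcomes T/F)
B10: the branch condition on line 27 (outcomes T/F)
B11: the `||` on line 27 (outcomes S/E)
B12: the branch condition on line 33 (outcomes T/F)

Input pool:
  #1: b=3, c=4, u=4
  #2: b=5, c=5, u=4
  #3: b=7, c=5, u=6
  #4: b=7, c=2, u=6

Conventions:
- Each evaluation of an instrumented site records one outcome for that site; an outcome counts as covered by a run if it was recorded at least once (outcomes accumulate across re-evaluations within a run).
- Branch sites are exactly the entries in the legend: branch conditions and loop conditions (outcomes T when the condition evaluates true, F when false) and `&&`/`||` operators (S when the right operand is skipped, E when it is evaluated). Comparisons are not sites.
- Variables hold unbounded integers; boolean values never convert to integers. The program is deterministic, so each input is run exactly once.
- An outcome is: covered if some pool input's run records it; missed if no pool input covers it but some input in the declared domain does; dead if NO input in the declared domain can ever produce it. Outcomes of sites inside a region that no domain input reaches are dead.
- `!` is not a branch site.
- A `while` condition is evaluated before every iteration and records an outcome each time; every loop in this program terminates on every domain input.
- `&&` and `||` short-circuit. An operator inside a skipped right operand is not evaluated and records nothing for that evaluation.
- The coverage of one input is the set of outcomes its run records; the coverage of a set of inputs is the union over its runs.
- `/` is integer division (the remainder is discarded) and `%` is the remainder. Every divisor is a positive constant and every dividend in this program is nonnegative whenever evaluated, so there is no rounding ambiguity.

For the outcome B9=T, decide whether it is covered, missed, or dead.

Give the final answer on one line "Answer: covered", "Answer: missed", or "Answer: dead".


B9=T is recorded by pool input(s) 1, 2, 3, 4 -> covered
Answer: covered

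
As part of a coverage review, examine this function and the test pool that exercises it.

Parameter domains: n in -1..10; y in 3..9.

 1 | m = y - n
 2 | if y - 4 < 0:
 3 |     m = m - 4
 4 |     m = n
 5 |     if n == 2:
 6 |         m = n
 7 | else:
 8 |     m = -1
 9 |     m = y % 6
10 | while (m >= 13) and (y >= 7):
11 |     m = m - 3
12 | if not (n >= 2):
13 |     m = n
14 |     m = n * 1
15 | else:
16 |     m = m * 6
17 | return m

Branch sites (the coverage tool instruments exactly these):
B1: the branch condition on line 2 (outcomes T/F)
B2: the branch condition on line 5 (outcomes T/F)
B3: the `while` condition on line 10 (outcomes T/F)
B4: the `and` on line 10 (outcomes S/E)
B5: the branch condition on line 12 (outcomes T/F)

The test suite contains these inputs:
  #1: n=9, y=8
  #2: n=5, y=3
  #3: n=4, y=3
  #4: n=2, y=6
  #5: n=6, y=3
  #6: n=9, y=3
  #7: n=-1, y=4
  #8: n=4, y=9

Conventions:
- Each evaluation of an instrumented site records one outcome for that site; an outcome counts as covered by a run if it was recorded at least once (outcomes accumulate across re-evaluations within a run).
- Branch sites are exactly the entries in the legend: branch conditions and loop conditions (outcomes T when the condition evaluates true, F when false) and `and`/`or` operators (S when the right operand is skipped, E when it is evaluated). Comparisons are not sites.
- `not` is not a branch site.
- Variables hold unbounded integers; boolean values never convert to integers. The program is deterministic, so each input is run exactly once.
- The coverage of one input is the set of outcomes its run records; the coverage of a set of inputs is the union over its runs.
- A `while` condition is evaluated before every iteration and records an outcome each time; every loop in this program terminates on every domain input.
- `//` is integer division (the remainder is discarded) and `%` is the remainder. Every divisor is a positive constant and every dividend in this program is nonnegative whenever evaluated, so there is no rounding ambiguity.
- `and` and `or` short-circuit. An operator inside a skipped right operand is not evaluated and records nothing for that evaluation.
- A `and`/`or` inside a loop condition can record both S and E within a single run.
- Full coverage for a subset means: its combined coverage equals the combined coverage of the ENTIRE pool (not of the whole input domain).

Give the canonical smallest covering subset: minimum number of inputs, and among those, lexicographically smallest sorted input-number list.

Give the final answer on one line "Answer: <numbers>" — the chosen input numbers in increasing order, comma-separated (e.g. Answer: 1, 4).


#1 (n=9, y=8) -> B1->F, B4->S, B3->F, B5->F; covered: B1=F, B3=F, B4=S, B5=F
#2 (n=5, y=3) -> B1->T, B2->F, B4->S, B3->F, B5->F; covered: B1=T, B2=F, B3=F, B4=S, B5=F
#3 (n=4, y=3) -> B1->T, B2->F, B4->S, B3->F, B5->F; covered: B1=T, B2=F, B3=F, B4=S, B5=F
#4 (n=2, y=6) -> B1->F, B4->S, B3->F, B5->F; covered: B1=F, B3=F, B4=S, B5=F
#5 (n=6, y=3) -> B1->T, B2->F, B4->S, B3->F, B5->F; covered: B1=T, B2=F, B3=F, B4=S, B5=F
#6 (n=9, y=3) -> B1->T, B2->F, B4->S, B3->F, B5->F; covered: B1=T, B2=F, B3=F, B4=S, B5=F
#7 (n=-1, y=4) -> B1->F, B4->S, B3->F, B5->T; covered: B1=F, B3=F, B4=S, B5=T
#8 (n=4, y=9) -> B1->F, B4->S, B3->F, B5->F; covered: B1=F, B3=F, B4=S, B5=F
union over all inputs: B1=T, B1=F, B2=F, B3=F, B4=S, B5=T, B5=F (7 outcomes)
checked all size-1 subsets: none covers 7 outcomes (max 5/7)
the canonical winner is {2, 7}: size 2, full 7-outcome coverage, earliest index list among size-2 covers
Answer: 2, 7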